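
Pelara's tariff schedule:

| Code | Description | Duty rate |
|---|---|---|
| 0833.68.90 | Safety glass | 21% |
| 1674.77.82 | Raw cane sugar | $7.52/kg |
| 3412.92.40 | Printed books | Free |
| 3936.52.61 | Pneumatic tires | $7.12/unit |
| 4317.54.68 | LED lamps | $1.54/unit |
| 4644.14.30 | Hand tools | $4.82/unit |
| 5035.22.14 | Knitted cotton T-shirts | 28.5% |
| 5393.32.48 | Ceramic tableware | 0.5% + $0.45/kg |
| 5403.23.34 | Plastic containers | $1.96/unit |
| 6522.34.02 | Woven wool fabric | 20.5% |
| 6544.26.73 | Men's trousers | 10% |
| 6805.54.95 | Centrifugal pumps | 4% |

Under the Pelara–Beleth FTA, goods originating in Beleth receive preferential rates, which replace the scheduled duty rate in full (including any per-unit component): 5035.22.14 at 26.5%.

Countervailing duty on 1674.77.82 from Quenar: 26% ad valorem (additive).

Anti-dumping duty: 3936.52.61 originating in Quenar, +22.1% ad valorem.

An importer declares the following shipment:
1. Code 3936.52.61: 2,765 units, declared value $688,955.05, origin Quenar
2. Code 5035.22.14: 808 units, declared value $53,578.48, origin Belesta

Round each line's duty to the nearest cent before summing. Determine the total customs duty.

$187,215.74

Line 1 (3936.52.61, Quenar, 2,765 units, $688,955.05):
Base rate for 3936.52.61 is $7.12/unit.
Additional duty on 3936.52.61 from Quenar: +22.1% ad valorem. Applied ad valorem rate = 22.1%.
Duty = $688,955.05 × 22.1% + 2,765 × $7.12 = $171,945.87.
Line 2 (5035.22.14, Belesta, 808 units, $53,578.48):
Base rate for 5035.22.14 is 28.5%.
5035.22.14 has an FTA preferential rate, but origin Belesta is not Beleth; base rate stands.
Duty = $53,578.48 × 28.5% = $15,269.87.
Total = $171,945.87 + $15,269.87 = $187,215.74.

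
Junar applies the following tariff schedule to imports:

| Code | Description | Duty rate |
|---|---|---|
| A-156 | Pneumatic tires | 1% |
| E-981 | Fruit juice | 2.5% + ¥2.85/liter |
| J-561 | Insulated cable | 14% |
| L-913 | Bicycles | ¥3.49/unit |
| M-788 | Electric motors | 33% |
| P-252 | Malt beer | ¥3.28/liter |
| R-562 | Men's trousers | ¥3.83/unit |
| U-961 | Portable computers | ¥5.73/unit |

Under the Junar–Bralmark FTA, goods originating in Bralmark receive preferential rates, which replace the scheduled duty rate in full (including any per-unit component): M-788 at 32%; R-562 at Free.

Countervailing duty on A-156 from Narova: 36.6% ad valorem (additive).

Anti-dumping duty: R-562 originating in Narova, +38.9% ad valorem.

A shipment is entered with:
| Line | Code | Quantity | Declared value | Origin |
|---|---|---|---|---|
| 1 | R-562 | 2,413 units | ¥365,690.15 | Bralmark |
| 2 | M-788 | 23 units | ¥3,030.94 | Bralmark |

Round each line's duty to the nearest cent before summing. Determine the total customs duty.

Line 1 (R-562, Bralmark, 2,413 units, ¥365,690.15):
Base rate for R-562 is ¥3.83/unit.
Origin Bralmark qualifies under the Junar–Bralmark agreement and R-562 is covered: preferential rate Free applies instead.
The additional-duty order on R-562 targets Narova, not Bralmark; it does not apply.
Duty = ¥365,690.15 × 0% = ¥0.00.
Line 2 (M-788, Bralmark, 23 units, ¥3,030.94):
Base rate for M-788 is 33%.
Origin Bralmark qualifies under the Junar–Bralmark agreement and M-788 is covered: preferential rate 32% applies instead.
Duty = ¥3,030.94 × 32% = ¥969.90.
Total = ¥0.00 + ¥969.90 = ¥969.90.

¥969.90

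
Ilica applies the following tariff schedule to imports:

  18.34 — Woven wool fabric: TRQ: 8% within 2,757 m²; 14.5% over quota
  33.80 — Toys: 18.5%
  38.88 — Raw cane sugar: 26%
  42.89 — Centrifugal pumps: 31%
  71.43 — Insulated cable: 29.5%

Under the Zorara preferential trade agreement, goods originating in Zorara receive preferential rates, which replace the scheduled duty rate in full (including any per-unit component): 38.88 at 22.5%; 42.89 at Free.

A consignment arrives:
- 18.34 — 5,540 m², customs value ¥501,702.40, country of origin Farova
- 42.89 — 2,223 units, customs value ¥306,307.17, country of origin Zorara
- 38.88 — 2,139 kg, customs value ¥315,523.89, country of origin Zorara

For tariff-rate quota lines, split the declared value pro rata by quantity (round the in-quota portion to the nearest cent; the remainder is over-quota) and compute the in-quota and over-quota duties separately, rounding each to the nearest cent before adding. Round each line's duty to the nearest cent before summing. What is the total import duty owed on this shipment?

¥127,510.92

Line 1 (18.34, Farova, 5,540 m², ¥501,702.40):
Code 18.34 is under a tariff-rate quota (threshold 2,757 m²). In-quota: 2,757 m² at 8%; over-quota: 2,783 m² at 14.5%.
Pro-rata value split: in-quota = ¥501,702.40 × 2,757/5,540 = ¥249,673.92; over-quota = ¥501,702.40 − ¥249,673.92 = ¥252,028.48.
In-quota duty = ¥249,673.92 × 8% = ¥19,973.91. Over-quota duty = ¥252,028.48 × 14.5% = ¥36,544.13.
Line duty = ¥19,973.91 + ¥36,544.13 = ¥56,518.04.
Line 2 (42.89, Zorara, 2,223 units, ¥306,307.17):
Base rate for 42.89 is 31%.
Origin Zorara qualifies under the Ilica–Zorara agreement and 42.89 is covered: preferential rate Free applies instead.
Duty = ¥306,307.17 × 0% = ¥0.00.
Line 3 (38.88, Zorara, 2,139 kg, ¥315,523.89):
Base rate for 38.88 is 26%.
Origin Zorara qualifies under the Ilica–Zorara agreement and 38.88 is covered: preferential rate 22.5% applies instead.
Duty = ¥315,523.89 × 22.5% = ¥70,992.88.
Total = ¥56,518.04 + ¥0.00 + ¥70,992.88 = ¥127,510.92.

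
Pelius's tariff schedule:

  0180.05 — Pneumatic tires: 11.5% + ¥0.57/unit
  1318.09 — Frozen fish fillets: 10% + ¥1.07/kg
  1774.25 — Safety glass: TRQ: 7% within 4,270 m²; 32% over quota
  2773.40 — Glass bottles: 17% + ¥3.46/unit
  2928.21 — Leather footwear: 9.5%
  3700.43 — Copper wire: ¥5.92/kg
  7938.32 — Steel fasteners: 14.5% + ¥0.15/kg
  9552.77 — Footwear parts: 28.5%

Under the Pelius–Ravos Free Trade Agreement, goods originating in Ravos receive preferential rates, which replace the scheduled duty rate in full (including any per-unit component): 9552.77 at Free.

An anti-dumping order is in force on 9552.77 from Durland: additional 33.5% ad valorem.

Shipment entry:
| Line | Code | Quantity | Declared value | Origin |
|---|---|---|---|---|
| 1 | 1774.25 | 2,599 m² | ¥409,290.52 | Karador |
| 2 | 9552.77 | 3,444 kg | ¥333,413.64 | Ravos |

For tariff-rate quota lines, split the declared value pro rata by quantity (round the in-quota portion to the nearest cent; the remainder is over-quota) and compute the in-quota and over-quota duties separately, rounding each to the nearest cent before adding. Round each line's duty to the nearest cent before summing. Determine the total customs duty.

¥28,650.34

Line 1 (1774.25, Karador, 2,599 m², ¥409,290.52):
Code 1774.25 is under a tariff-rate quota (threshold 4,270 m²). Quantity 2,599 m² is within the quota, so the in-quota rate 7% applies to the full value.
Duty = ¥409,290.52 × 7% = ¥28,650.34.
Line 2 (9552.77, Ravos, 3,444 kg, ¥333,413.64):
Base rate for 9552.77 is 28.5%.
Origin Ravos qualifies under the Pelius–Ravos agreement and 9552.77 is covered: preferential rate Free applies instead.
The additional-duty order on 9552.77 targets Durland, not Ravos; it does not apply.
Duty = ¥333,413.64 × 0% = ¥0.00.
Total = ¥28,650.34 + ¥0.00 = ¥28,650.34.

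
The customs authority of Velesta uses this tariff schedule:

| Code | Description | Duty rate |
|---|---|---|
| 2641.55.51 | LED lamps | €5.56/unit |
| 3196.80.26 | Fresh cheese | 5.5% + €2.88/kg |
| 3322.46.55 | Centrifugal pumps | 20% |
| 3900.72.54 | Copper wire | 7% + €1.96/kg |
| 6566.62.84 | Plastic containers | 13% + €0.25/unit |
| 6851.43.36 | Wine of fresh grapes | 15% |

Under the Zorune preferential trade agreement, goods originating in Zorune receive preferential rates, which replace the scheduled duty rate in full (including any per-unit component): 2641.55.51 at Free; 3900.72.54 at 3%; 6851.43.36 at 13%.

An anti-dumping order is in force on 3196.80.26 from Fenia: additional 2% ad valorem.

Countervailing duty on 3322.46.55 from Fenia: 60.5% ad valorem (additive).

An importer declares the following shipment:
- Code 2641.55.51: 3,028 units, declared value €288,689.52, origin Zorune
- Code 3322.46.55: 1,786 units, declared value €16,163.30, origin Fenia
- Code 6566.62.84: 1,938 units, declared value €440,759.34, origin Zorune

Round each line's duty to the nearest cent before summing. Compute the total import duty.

€70,794.67

Line 1 (2641.55.51, Zorune, 3,028 units, €288,689.52):
Base rate for 2641.55.51 is €5.56/unit.
Origin Zorune qualifies under the Velesta–Zorune agreement and 2641.55.51 is covered: preferential rate Free applies instead.
Duty = €288,689.52 × 0% = €0.00.
Line 2 (3322.46.55, Fenia, 1,786 units, €16,163.30):
Base rate for 3322.46.55 is 20%.
Additional duty on 3322.46.55 from Fenia: +60.5%. Applied ad valorem rate: 20% + 60.5% = 80.5%.
Duty = €16,163.30 × 80.5% = €13,011.46.
Line 3 (6566.62.84, Zorune, 1,938 units, €440,759.34):
Base rate for 6566.62.84 is 13% + €0.25/unit.
Origin Zorune is the FTA partner but 6566.62.84 is not on the preference list; base rate stands.
Duty = €440,759.34 × 13% + 1,938 × €0.25 = €57,783.21.
Total = €0.00 + €13,011.46 + €57,783.21 = €70,794.67.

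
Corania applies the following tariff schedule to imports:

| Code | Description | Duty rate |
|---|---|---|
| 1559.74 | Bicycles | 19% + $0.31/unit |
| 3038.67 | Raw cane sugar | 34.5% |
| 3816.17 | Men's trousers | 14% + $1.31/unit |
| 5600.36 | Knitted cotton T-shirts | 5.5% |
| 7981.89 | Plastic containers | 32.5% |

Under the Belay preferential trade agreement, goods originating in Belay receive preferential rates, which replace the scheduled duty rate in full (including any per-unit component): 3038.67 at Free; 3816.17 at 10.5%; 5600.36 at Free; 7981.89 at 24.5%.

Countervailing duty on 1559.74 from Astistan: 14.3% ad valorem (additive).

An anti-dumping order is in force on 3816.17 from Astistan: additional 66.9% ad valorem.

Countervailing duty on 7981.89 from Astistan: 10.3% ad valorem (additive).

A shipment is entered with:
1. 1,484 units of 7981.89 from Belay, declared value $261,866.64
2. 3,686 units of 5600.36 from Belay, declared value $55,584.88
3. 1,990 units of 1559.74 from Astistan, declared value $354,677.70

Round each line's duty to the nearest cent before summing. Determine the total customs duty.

$182,881.90

Line 1 (7981.89, Belay, 1,484 units, $261,866.64):
Base rate for 7981.89 is 32.5%.
Origin Belay qualifies under the Corania–Belay agreement and 7981.89 is covered: preferential rate 24.5% applies instead.
The additional-duty order on 7981.89 targets Astistan, not Belay; it does not apply.
Duty = $261,866.64 × 24.5% = $64,157.33.
Line 2 (5600.36, Belay, 3,686 units, $55,584.88):
Base rate for 5600.36 is 5.5%.
Origin Belay qualifies under the Corania–Belay agreement and 5600.36 is covered: preferential rate Free applies instead.
Duty = $55,584.88 × 0% = $0.00.
Line 3 (1559.74, Astistan, 1,990 units, $354,677.70):
Base rate for 1559.74 is 19% + $0.31/unit.
Additional duty on 1559.74 from Astistan: +14.3%. Applied ad valorem rate: 19% + 14.3% = 33.3%.
Duty = $354,677.70 × 33.3% + 1,990 × $0.31 = $118,724.57.
Total = $64,157.33 + $0.00 + $118,724.57 = $182,881.90.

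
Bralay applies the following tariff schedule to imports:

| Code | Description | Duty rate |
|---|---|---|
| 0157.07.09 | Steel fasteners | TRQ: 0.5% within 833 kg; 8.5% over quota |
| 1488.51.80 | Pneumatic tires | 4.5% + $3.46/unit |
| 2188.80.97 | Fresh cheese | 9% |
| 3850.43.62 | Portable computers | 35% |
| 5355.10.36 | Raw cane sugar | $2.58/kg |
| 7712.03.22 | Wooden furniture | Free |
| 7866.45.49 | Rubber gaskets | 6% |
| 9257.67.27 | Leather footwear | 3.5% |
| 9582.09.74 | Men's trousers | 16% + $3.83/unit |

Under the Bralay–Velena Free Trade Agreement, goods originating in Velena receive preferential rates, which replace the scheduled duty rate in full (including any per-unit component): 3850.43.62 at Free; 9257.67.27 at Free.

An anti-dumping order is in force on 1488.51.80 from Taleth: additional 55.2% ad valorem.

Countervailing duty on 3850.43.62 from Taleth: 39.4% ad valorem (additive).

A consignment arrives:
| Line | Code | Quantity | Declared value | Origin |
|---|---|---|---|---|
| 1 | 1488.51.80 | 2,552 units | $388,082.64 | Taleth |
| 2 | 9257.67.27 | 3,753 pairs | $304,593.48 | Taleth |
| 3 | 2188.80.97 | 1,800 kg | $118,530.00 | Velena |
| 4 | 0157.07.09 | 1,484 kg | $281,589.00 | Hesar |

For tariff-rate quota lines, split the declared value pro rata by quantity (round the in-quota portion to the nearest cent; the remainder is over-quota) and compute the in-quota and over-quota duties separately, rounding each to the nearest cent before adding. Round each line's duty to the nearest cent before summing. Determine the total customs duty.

Line 1 (1488.51.80, Taleth, 2,552 units, $388,082.64):
Base rate for 1488.51.80 is 4.5% + $3.46/unit.
Additional duty on 1488.51.80 from Taleth: +55.2%. Applied ad valorem rate: 4.5% + 55.2% = 59.7%.
Duty = $388,082.64 × 59.7% + 2,552 × $3.46 = $240,515.26.
Line 2 (9257.67.27, Taleth, 3,753 pairs, $304,593.48):
Base rate for 9257.67.27 is 3.5%.
9257.67.27 has an FTA preferential rate, but origin Taleth is not Velena; base rate stands.
Duty = $304,593.48 × 3.5% = $10,660.77.
Line 3 (2188.80.97, Velena, 1,800 kg, $118,530.00):
Base rate for 2188.80.97 is 9%.
Origin Velena is the FTA partner but 2188.80.97 is not on the preference list; base rate stands.
Duty = $118,530.00 × 9% = $10,667.70.
Line 4 (0157.07.09, Hesar, 1,484 kg, $281,589.00):
Code 0157.07.09 is under a tariff-rate quota (threshold 833 kg). In-quota: 833 kg at 0.5%; over-quota: 651 kg at 8.5%.
Pro-rata value split: in-quota = $281,589.00 × 833/1,484 = $158,061.75; over-quota = $281,589.00 − $158,061.75 = $123,527.25.
In-quota duty = $158,061.75 × 0.5% = $790.31. Over-quota duty = $123,527.25 × 8.5% = $10,499.82.
Line duty = $790.31 + $10,499.82 = $11,290.13.
Total = $240,515.26 + $10,660.77 + $10,667.70 + $11,290.13 = $273,133.86.

$273,133.86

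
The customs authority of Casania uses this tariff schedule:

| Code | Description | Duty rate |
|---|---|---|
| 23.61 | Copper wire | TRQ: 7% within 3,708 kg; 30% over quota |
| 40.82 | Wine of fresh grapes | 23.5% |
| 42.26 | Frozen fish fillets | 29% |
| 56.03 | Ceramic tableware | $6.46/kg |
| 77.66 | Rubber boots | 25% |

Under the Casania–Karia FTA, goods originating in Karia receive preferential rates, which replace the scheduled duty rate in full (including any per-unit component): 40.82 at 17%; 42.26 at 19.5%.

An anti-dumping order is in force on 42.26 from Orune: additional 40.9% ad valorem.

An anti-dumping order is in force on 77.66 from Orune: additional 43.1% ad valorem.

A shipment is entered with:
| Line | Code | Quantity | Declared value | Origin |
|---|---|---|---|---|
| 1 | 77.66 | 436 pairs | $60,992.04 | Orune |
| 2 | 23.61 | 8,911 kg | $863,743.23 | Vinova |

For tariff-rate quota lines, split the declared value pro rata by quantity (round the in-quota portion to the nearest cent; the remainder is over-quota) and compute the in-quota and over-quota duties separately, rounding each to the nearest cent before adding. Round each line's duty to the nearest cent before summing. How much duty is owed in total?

$217,992.77

Line 1 (77.66, Orune, 436 pairs, $60,992.04):
Base rate for 77.66 is 25%.
Additional duty on 77.66 from Orune: +43.1%. Applied ad valorem rate: 25% + 43.1% = 68.1%.
Duty = $60,992.04 × 68.1% = $41,535.58.
Line 2 (23.61, Vinova, 8,911 kg, $863,743.23):
Code 23.61 is under a tariff-rate quota (threshold 3,708 kg). In-quota: 3,708 kg at 7%; over-quota: 5,203 kg at 30%.
Pro-rata value split: in-quota = $863,743.23 × 3,708/8,911 = $359,416.44; over-quota = $863,743.23 − $359,416.44 = $504,326.79.
In-quota duty = $359,416.44 × 7% = $25,159.15. Over-quota duty = $504,326.79 × 30% = $151,298.04.
Line duty = $25,159.15 + $151,298.04 = $176,457.19.
Total = $41,535.58 + $176,457.19 = $217,992.77.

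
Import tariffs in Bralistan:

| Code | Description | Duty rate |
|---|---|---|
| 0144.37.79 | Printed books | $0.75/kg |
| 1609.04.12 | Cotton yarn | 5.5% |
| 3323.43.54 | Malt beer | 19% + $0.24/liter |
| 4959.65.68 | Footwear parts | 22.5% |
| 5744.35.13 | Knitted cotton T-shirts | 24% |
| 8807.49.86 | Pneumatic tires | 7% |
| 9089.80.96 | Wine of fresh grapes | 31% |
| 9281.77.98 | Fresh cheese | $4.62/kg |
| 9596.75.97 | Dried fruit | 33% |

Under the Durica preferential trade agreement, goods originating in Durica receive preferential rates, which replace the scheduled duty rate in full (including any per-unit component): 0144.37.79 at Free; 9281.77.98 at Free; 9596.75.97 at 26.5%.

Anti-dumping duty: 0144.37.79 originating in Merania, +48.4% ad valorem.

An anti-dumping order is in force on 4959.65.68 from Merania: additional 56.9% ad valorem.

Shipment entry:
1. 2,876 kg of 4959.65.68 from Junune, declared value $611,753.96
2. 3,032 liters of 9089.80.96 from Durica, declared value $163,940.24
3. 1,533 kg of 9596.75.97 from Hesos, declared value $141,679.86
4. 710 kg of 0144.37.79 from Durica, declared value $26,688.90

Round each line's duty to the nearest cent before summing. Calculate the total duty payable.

$235,220.46

Line 1 (4959.65.68, Junune, 2,876 kg, $611,753.96):
Base rate for 4959.65.68 is 22.5%.
The additional-duty order on 4959.65.68 targets Merania, not Junune; it does not apply.
Duty = $611,753.96 × 22.5% = $137,644.64.
Line 2 (9089.80.96, Durica, 3,032 liters, $163,940.24):
Base rate for 9089.80.96 is 31%.
Origin Durica is the FTA partner but 9089.80.96 is not on the preference list; base rate stands.
Duty = $163,940.24 × 31% = $50,821.47.
Line 3 (9596.75.97, Hesos, 1,533 kg, $141,679.86):
Base rate for 9596.75.97 is 33%.
9596.75.97 has an FTA preferential rate, but origin Hesos is not Durica; base rate stands.
Duty = $141,679.86 × 33% = $46,754.35.
Line 4 (0144.37.79, Durica, 710 kg, $26,688.90):
Base rate for 0144.37.79 is $0.75/kg.
Origin Durica qualifies under the Bralistan–Durica agreement and 0144.37.79 is covered: preferential rate Free applies instead.
The additional-duty order on 0144.37.79 targets Merania, not Durica; it does not apply.
Duty = $26,688.90 × 0% = $0.00.
Total = $137,644.64 + $50,821.47 + $46,754.35 + $0.00 = $235,220.46.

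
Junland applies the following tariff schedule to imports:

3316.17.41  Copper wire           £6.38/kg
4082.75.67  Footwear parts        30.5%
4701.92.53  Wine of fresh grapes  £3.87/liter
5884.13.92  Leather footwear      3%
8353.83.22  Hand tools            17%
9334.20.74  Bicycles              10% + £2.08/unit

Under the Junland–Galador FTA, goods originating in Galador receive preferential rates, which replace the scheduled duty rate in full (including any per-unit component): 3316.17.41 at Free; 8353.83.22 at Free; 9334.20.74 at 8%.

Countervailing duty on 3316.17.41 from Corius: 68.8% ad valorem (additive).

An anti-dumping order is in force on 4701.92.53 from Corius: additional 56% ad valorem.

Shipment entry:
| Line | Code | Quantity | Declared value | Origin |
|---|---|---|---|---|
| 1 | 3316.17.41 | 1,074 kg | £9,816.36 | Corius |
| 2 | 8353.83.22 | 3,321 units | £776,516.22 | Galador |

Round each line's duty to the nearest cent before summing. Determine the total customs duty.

Line 1 (3316.17.41, Corius, 1,074 kg, £9,816.36):
Base rate for 3316.17.41 is £6.38/kg.
3316.17.41 has an FTA preferential rate, but origin Corius is not Galador; base rate stands.
Additional duty on 3316.17.41 from Corius: +68.8% ad valorem. Applied ad valorem rate = 68.8%.
Duty = £9,816.36 × 68.8% + 1,074 × £6.38 = £13,605.78.
Line 2 (8353.83.22, Galador, 3,321 units, £776,516.22):
Base rate for 8353.83.22 is 17%.
Origin Galador qualifies under the Junland–Galador agreement and 8353.83.22 is covered: preferential rate Free applies instead.
Duty = £776,516.22 × 0% = £0.00.
Total = £13,605.78 + £0.00 = £13,605.78.

£13,605.78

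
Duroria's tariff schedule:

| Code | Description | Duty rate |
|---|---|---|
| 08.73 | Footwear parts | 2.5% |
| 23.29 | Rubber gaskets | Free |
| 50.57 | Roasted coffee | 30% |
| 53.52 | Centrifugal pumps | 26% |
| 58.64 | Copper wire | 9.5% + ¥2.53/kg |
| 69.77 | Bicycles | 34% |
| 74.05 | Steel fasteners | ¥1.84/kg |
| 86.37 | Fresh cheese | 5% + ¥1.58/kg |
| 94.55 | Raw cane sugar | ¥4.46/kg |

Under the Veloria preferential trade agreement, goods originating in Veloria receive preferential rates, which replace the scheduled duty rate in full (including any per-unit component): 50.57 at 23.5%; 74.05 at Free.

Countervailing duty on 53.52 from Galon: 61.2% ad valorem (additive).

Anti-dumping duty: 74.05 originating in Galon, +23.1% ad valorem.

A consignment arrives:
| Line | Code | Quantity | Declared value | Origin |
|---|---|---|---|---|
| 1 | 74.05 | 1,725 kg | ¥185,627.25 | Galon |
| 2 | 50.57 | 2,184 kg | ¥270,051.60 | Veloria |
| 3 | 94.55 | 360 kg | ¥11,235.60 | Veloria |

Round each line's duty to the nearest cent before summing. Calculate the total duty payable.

¥111,121.62

Line 1 (74.05, Galon, 1,725 kg, ¥185,627.25):
Base rate for 74.05 is ¥1.84/kg.
74.05 has an FTA preferential rate, but origin Galon is not Veloria; base rate stands.
Additional duty on 74.05 from Galon: +23.1% ad valorem. Applied ad valorem rate = 23.1%.
Duty = ¥185,627.25 × 23.1% + 1,725 × ¥1.84 = ¥46,053.89.
Line 2 (50.57, Veloria, 2,184 kg, ¥270,051.60):
Base rate for 50.57 is 30%.
Origin Veloria qualifies under the Duroria–Veloria agreement and 50.57 is covered: preferential rate 23.5% applies instead.
Duty = ¥270,051.60 × 23.5% = ¥63,462.13.
Line 3 (94.55, Veloria, 360 kg, ¥11,235.60):
Base rate for 94.55 is ¥4.46/kg.
Origin Veloria is the FTA partner but 94.55 is not on the preference list; base rate stands.
Duty = 360 × ¥4.46 = ¥1,605.60.
Total = ¥46,053.89 + ¥63,462.13 + ¥1,605.60 = ¥111,121.62.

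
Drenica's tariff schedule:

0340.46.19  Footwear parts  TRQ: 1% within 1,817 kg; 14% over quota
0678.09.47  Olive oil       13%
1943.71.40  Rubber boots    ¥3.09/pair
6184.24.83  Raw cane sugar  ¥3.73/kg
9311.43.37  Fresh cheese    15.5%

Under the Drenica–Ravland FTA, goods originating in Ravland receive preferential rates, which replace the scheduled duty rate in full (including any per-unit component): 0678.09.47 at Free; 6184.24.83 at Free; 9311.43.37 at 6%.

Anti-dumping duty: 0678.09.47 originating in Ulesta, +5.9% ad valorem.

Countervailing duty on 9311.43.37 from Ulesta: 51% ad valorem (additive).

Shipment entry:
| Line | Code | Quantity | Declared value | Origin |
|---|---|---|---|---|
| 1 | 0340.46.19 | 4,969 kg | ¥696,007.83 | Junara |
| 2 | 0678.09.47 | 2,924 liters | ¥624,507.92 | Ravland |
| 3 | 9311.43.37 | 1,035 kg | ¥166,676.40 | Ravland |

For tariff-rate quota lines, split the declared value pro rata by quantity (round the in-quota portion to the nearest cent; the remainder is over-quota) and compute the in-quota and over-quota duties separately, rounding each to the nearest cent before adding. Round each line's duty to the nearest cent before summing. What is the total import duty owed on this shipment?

Line 1 (0340.46.19, Junara, 4,969 kg, ¥696,007.83):
Code 0340.46.19 is under a tariff-rate quota (threshold 1,817 kg). In-quota: 1,817 kg at 1%; over-quota: 3,152 kg at 14%.
Pro-rata value split: in-quota = ¥696,007.83 × 1,817/4,969 = ¥254,507.19; over-quota = ¥696,007.83 − ¥254,507.19 = ¥441,500.64.
In-quota duty = ¥254,507.19 × 1% = ¥2,545.07. Over-quota duty = ¥441,500.64 × 14% = ¥61,810.09.
Line duty = ¥2,545.07 + ¥61,810.09 = ¥64,355.16.
Line 2 (0678.09.47, Ravland, 2,924 liters, ¥624,507.92):
Base rate for 0678.09.47 is 13%.
Origin Ravland qualifies under the Drenica–Ravland agreement and 0678.09.47 is covered: preferential rate Free applies instead.
The additional-duty order on 0678.09.47 targets Ulesta, not Ravland; it does not apply.
Duty = ¥624,507.92 × 0% = ¥0.00.
Line 3 (9311.43.37, Ravland, 1,035 kg, ¥166,676.40):
Base rate for 9311.43.37 is 15.5%.
Origin Ravland qualifies under the Drenica–Ravland agreement and 9311.43.37 is covered: preferential rate 6% applies instead.
The additional-duty order on 9311.43.37 targets Ulesta, not Ravland; it does not apply.
Duty = ¥166,676.40 × 6% = ¥10,000.58.
Total = ¥64,355.16 + ¥0.00 + ¥10,000.58 = ¥74,355.74.

¥74,355.74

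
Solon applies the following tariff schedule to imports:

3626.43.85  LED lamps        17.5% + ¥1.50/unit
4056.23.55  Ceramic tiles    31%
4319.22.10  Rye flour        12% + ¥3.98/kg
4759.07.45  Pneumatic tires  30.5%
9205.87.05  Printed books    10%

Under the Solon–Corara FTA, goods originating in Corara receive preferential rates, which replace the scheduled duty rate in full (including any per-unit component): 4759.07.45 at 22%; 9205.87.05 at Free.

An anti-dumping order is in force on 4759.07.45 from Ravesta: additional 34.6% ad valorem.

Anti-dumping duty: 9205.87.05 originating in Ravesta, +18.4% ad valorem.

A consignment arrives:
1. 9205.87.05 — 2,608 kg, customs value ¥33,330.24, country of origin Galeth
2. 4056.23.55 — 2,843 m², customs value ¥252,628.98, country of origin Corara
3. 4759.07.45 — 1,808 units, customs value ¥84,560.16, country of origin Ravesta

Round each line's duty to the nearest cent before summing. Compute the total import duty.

¥136,696.66

Line 1 (9205.87.05, Galeth, 2,608 kg, ¥33,330.24):
Base rate for 9205.87.05 is 10%.
9205.87.05 has an FTA preferential rate, but origin Galeth is not Corara; base rate stands.
The additional-duty order on 9205.87.05 targets Ravesta, not Galeth; it does not apply.
Duty = ¥33,330.24 × 10% = ¥3,333.02.
Line 2 (4056.23.55, Corara, 2,843 m², ¥252,628.98):
Base rate for 4056.23.55 is 31%.
Origin Corara is the FTA partner but 4056.23.55 is not on the preference list; base rate stands.
Duty = ¥252,628.98 × 31% = ¥78,314.98.
Line 3 (4759.07.45, Ravesta, 1,808 units, ¥84,560.16):
Base rate for 4759.07.45 is 30.5%.
4759.07.45 has an FTA preferential rate, but origin Ravesta is not Corara; base rate stands.
Additional duty on 4759.07.45 from Ravesta: +34.6%. Applied ad valorem rate: 30.5% + 34.6% = 65.1%.
Duty = ¥84,560.16 × 65.1% = ¥55,048.66.
Total = ¥3,333.02 + ¥78,314.98 + ¥55,048.66 = ¥136,696.66.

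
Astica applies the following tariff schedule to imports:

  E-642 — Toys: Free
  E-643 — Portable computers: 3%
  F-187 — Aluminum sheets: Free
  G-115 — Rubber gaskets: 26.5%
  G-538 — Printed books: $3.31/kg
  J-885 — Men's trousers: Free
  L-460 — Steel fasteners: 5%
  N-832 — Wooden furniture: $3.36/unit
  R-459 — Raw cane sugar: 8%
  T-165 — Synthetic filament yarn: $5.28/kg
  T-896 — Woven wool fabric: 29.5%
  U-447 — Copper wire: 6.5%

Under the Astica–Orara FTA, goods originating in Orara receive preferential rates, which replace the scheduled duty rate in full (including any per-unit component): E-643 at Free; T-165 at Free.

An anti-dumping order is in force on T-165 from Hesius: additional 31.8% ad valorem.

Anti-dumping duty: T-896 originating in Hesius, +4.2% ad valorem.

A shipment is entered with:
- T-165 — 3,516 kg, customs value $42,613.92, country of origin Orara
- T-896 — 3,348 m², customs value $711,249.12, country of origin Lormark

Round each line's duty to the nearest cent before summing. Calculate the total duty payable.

Line 1 (T-165, Orara, 3,516 kg, $42,613.92):
Base rate for T-165 is $5.28/kg.
Origin Orara qualifies under the Astica–Orara agreement and T-165 is covered: preferential rate Free applies instead.
The additional-duty order on T-165 targets Hesius, not Orara; it does not apply.
Duty = $42,613.92 × 0% = $0.00.
Line 2 (T-896, Lormark, 3,348 m², $711,249.12):
Base rate for T-896 is 29.5%.
The additional-duty order on T-896 targets Hesius, not Lormark; it does not apply.
Duty = $711,249.12 × 29.5% = $209,818.49.
Total = $0.00 + $209,818.49 = $209,818.49.

$209,818.49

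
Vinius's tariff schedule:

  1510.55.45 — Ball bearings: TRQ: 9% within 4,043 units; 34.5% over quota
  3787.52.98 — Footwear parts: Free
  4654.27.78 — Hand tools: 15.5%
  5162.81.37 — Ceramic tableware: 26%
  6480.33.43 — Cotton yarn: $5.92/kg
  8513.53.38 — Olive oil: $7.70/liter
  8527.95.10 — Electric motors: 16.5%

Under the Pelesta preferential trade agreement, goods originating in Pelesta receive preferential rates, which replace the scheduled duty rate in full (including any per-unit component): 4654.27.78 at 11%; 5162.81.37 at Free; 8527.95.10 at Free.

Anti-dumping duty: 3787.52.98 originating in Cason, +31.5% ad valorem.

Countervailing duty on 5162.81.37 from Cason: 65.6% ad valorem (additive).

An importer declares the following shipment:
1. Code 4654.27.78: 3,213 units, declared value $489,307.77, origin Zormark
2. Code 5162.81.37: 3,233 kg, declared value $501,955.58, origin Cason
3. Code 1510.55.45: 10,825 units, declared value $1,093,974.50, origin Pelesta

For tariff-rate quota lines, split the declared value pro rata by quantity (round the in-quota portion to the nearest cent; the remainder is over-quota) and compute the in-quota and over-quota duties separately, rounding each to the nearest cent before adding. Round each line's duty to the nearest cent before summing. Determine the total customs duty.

$808,865.89

Line 1 (4654.27.78, Zormark, 3,213 units, $489,307.77):
Base rate for 4654.27.78 is 15.5%.
4654.27.78 has an FTA preferential rate, but origin Zormark is not Pelesta; base rate stands.
Duty = $489,307.77 × 15.5% = $75,842.70.
Line 2 (5162.81.37, Cason, 3,233 kg, $501,955.58):
Base rate for 5162.81.37 is 26%.
5162.81.37 has an FTA preferential rate, but origin Cason is not Pelesta; base rate stands.
Additional duty on 5162.81.37 from Cason: +65.6%. Applied ad valorem rate: 26% + 65.6% = 91.6%.
Duty = $501,955.58 × 91.6% = $459,791.31.
Line 3 (1510.55.45, Pelesta, 10,825 units, $1,093,974.50):
Code 1510.55.45 is under a tariff-rate quota (threshold 4,043 units). In-quota: 4,043 units at 9%; over-quota: 6,782 units at 34.5%.
Pro-rata value split: in-quota = $1,093,974.50 × 4,043/10,825 = $408,585.58; over-quota = $1,093,974.50 − $408,585.58 = $685,388.92.
In-quota duty = $408,585.58 × 9% = $36,772.70. Over-quota duty = $685,388.92 × 34.5% = $236,459.18.
Line duty = $36,772.70 + $236,459.18 = $273,231.88.
Total = $75,842.70 + $459,791.31 + $273,231.88 = $808,865.89.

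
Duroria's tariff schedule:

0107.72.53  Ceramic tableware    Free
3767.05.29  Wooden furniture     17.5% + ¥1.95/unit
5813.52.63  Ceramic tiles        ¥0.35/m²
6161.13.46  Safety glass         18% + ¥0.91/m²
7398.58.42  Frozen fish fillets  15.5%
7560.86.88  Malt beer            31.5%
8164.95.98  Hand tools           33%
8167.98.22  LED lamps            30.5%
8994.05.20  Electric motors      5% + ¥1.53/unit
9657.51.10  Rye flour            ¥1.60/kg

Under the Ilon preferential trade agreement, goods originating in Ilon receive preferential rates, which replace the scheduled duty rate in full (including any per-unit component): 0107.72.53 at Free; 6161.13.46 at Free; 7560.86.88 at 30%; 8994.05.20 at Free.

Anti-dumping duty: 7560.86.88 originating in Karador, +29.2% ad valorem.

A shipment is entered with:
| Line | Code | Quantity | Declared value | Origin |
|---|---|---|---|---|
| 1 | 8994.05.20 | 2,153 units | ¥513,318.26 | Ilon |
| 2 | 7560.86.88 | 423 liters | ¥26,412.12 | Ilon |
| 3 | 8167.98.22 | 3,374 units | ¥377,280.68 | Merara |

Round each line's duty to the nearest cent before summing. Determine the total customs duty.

Line 1 (8994.05.20, Ilon, 2,153 units, ¥513,318.26):
Base rate for 8994.05.20 is 5% + ¥1.53/unit.
Origin Ilon qualifies under the Duroria–Ilon agreement and 8994.05.20 is covered: preferential rate Free applies instead.
Duty = ¥513,318.26 × 0% = ¥0.00.
Line 2 (7560.86.88, Ilon, 423 liters, ¥26,412.12):
Base rate for 7560.86.88 is 31.5%.
Origin Ilon qualifies under the Duroria–Ilon agreement and 7560.86.88 is covered: preferential rate 30% applies instead.
The additional-duty order on 7560.86.88 targets Karador, not Ilon; it does not apply.
Duty = ¥26,412.12 × 30% = ¥7,923.64.
Line 3 (8167.98.22, Merara, 3,374 units, ¥377,280.68):
Base rate for 8167.98.22 is 30.5%.
Duty = ¥377,280.68 × 30.5% = ¥115,070.61.
Total = ¥0.00 + ¥7,923.64 + ¥115,070.61 = ¥122,994.25.

¥122,994.25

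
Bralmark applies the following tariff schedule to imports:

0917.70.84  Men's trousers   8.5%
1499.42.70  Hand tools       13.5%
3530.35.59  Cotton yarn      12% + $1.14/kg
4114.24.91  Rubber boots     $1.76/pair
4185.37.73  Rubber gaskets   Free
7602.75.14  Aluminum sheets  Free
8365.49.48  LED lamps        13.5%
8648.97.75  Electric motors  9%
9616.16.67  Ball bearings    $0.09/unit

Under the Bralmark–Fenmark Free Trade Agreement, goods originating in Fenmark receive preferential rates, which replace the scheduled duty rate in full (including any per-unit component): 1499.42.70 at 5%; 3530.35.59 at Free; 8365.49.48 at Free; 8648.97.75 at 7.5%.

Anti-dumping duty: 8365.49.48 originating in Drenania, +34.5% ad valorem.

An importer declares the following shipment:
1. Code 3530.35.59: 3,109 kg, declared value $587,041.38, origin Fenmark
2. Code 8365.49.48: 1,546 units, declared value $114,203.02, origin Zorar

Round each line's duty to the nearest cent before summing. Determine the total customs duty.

$15,417.41

Line 1 (3530.35.59, Fenmark, 3,109 kg, $587,041.38):
Base rate for 3530.35.59 is 12% + $1.14/kg.
Origin Fenmark qualifies under the Bralmark–Fenmark agreement and 3530.35.59 is covered: preferential rate Free applies instead.
Duty = $587,041.38 × 0% = $0.00.
Line 2 (8365.49.48, Zorar, 1,546 units, $114,203.02):
Base rate for 8365.49.48 is 13.5%.
8365.49.48 has an FTA preferential rate, but origin Zorar is not Fenmark; base rate stands.
The additional-duty order on 8365.49.48 targets Drenania, not Zorar; it does not apply.
Duty = $114,203.02 × 13.5% = $15,417.41.
Total = $0.00 + $15,417.41 = $15,417.41.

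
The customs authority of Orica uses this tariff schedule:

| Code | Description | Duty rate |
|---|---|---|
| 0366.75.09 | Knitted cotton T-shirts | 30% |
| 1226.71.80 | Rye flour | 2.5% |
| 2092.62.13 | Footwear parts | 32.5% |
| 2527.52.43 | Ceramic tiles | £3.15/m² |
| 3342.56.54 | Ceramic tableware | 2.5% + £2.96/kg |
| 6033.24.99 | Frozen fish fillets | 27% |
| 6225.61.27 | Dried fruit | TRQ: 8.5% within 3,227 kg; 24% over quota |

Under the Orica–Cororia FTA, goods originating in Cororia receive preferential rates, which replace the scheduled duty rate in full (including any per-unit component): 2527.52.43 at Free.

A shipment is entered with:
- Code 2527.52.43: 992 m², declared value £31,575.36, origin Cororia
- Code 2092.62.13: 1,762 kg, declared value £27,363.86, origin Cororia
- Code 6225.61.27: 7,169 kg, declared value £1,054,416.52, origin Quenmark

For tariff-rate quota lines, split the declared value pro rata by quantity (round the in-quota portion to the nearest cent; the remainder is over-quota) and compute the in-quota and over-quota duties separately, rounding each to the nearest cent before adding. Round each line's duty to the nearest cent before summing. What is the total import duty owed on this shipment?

£188,386.01

Line 1 (2527.52.43, Cororia, 992 m², £31,575.36):
Base rate for 2527.52.43 is £3.15/m².
Origin Cororia qualifies under the Orica–Cororia agreement and 2527.52.43 is covered: preferential rate Free applies instead.
Duty = £31,575.36 × 0% = £0.00.
Line 2 (2092.62.13, Cororia, 1,762 kg, £27,363.86):
Base rate for 2092.62.13 is 32.5%.
Origin Cororia is the FTA partner but 2092.62.13 is not on the preference list; base rate stands.
Duty = £27,363.86 × 32.5% = £8,893.25.
Line 3 (6225.61.27, Quenmark, 7,169 kg, £1,054,416.52):
Code 6225.61.27 is under a tariff-rate quota (threshold 3,227 kg). In-quota: 3,227 kg at 8.5%; over-quota: 3,942 kg at 24%.
Pro-rata value split: in-quota = £1,054,416.52 × 3,227/7,169 = £474,627.16; over-quota = £1,054,416.52 − £474,627.16 = £579,789.36.
In-quota duty = £474,627.16 × 8.5% = £40,343.31. Over-quota duty = £579,789.36 × 24% = £139,149.45.
Line duty = £40,343.31 + £139,149.45 = £179,492.76.
Total = £0.00 + £8,893.25 + £179,492.76 = £188,386.01.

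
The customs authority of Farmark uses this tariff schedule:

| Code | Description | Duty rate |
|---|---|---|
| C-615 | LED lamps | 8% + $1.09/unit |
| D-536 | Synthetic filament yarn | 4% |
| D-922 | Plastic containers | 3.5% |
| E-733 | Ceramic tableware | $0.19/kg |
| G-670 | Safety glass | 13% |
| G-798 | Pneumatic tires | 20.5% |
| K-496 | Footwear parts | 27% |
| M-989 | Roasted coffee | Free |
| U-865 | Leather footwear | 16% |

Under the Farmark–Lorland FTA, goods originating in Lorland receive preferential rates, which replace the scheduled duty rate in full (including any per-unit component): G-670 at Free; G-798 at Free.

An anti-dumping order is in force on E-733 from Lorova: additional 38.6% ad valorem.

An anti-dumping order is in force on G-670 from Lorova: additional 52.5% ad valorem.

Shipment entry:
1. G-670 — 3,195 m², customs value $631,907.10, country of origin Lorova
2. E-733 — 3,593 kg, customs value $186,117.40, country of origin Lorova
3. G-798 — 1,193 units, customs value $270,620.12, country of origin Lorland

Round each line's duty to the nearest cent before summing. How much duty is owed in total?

$486,423.14

Line 1 (G-670, Lorova, 3,195 m², $631,907.10):
Base rate for G-670 is 13%.
G-670 has an FTA preferential rate, but origin Lorova is not Lorland; base rate stands.
Additional duty on G-670 from Lorova: +52.5%. Applied ad valorem rate: 13% + 52.5% = 65.5%.
Duty = $631,907.10 × 65.5% = $413,899.15.
Line 2 (E-733, Lorova, 3,593 kg, $186,117.40):
Base rate for E-733 is $0.19/kg.
Additional duty on E-733 from Lorova: +38.6% ad valorem. Applied ad valorem rate = 38.6%.
Duty = $186,117.40 × 38.6% + 3,593 × $0.19 = $72,523.99.
Line 3 (G-798, Lorland, 1,193 units, $270,620.12):
Base rate for G-798 is 20.5%.
Origin Lorland qualifies under the Farmark–Lorland agreement and G-798 is covered: preferential rate Free applies instead.
Duty = $270,620.12 × 0% = $0.00.
Total = $413,899.15 + $72,523.99 + $0.00 = $486,423.14.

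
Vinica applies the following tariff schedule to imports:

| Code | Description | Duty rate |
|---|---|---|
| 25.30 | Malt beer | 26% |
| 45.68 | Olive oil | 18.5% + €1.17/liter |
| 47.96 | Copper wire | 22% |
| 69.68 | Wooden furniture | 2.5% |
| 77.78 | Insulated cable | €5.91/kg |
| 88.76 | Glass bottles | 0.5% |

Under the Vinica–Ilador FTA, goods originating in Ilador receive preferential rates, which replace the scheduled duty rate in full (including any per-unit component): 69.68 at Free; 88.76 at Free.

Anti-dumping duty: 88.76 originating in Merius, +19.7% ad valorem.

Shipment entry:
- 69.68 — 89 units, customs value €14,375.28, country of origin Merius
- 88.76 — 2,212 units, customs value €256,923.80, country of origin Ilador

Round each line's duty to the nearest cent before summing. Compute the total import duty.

€359.38

Line 1 (69.68, Merius, 89 units, €14,375.28):
Base rate for 69.68 is 2.5%.
69.68 has an FTA preferential rate, but origin Merius is not Ilador; base rate stands.
Duty = €14,375.28 × 2.5% = €359.38.
Line 2 (88.76, Ilador, 2,212 units, €256,923.80):
Base rate for 88.76 is 0.5%.
Origin Ilador qualifies under the Vinica–Ilador agreement and 88.76 is covered: preferential rate Free applies instead.
The additional-duty order on 88.76 targets Merius, not Ilador; it does not apply.
Duty = €256,923.80 × 0% = €0.00.
Total = €359.38 + €0.00 = €359.38.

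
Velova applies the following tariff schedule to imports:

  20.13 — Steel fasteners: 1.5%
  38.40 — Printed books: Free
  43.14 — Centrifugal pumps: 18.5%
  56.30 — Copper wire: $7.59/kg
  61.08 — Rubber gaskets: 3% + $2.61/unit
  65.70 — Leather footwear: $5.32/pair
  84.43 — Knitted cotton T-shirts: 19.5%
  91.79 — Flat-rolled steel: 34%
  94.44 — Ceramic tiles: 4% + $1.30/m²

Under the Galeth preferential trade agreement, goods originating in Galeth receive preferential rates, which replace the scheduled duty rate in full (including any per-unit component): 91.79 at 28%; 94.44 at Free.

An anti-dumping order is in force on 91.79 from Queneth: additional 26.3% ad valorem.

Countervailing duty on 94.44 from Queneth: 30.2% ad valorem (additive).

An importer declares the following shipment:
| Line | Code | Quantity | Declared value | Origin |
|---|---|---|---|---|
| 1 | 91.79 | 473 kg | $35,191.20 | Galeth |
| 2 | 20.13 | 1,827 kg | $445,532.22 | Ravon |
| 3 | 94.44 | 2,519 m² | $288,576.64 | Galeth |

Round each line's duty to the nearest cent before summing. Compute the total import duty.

Line 1 (91.79, Galeth, 473 kg, $35,191.20):
Base rate for 91.79 is 34%.
Origin Galeth qualifies under the Velova–Galeth agreement and 91.79 is covered: preferential rate 28% applies instead.
The additional-duty order on 91.79 targets Queneth, not Galeth; it does not apply.
Duty = $35,191.20 × 28% = $9,853.54.
Line 2 (20.13, Ravon, 1,827 kg, $445,532.22):
Base rate for 20.13 is 1.5%.
Duty = $445,532.22 × 1.5% = $6,682.98.
Line 3 (94.44, Galeth, 2,519 m², $288,576.64):
Base rate for 94.44 is 4% + $1.30/m².
Origin Galeth qualifies under the Velova–Galeth agreement and 94.44 is covered: preferential rate Free applies instead.
The additional-duty order on 94.44 targets Queneth, not Galeth; it does not apply.
Duty = $288,576.64 × 0% = $0.00.
Total = $9,853.54 + $6,682.98 + $0.00 = $16,536.52.

$16,536.52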